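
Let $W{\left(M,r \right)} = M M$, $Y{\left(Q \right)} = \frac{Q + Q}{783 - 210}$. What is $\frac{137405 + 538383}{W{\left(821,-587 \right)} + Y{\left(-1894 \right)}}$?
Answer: $\frac{387226524}{386221705} \approx 1.0026$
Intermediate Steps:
$Y{\left(Q \right)} = \frac{2 Q}{573}$
$W{\left(M,r \right)} = M^{2}$
$\frac{137405 + 538383}{W{\left(821,-587 \right)} + Y{\left(-1894 \right)}} = \frac{137405 + 538383}{821^{2} + \frac{2}{573} \left(-1894\right)} = \frac{675788}{674041 - \frac{3788}{573}} = \frac{675788}{\frac{386221705}{573}} = 675788 \cdot \frac{573}{386221705} = \frac{387226524}{386221705}$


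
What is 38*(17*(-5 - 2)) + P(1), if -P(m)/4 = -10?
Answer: -4482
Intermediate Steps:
P(m) = 40 (P(m) = -4*(-10) = 40)
38*(17*(-5 - 2)) + P(1) = 38*(17*(-5 - 2)) + 40 = 38*(17*(-7)) + 40 = 38*(-119) + 40 = -4522 + 40 = -4482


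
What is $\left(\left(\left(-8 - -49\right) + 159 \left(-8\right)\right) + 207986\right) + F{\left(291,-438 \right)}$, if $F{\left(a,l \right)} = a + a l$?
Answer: $79588$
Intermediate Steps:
$\left(\left(\left(-8 - -49\right) + 159 \left(-8\right)\right) + 207986\right) + F{\left(291,-438 \right)} = \left(\left(\left(-8 - -49\right) + 159 \left(-8\right)\right) + 207986\right) + 291 \left(1 - 438\right) = \left(\left(\left(-8 + 49\right) - 1272\right) + 207986\right) + 291 \left(-437\right) = \left(\left(41 - 1272\right) + 207986\right) - 127167 = \left(-1231 + 207986\right) - 127167 = 206755 - 127167 = 79588$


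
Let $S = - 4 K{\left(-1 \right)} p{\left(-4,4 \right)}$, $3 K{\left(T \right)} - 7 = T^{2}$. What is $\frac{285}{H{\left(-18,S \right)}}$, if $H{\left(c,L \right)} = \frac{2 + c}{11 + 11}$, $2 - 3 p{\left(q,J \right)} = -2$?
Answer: $- \frac{3135}{8} \approx -391.88$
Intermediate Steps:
$K{\left(T \right)} = \frac{7}{3} + \frac{T^{2}}{3}$
$p{\left(q,J \right)} = \frac{4}{3}$ ($p{\left(q,J \right)} = \frac{2}{3} - - \frac{2}{3} = \frac{2}{3} + \frac{2}{3} = \frac{4}{3}$)
$S = - \frac{128}{9}$ ($S = - 4 \left(\frac{7}{3} + \frac{\left(-1\right)^{2}}{3}\right) \frac{4}{3} = - 4 \left(\frac{7}{3} + \frac{1}{3} \cdot 1\right) \frac{4}{3} = - 4 \left(\frac{7}{3} + \frac{1}{3}\right) \frac{4}{3} = \left(-4\right) \frac{8}{3} \cdot \frac{4}{3} = \left(- \frac{32}{3}\right) \frac{4}{3} = - \frac{128}{9} \approx -14.222$)
$H{\left(c,L \right)} = \frac{1}{11} + \frac{c}{22}$ ($H{\left(c,L \right)} = \frac{2 + c}{22} = \left(2 + c\right) \frac{1}{22} = \frac{1}{11} + \frac{c}{22}$)
$\frac{285}{H{\left(-18,S \right)}} = \frac{285}{\frac{1}{11} + \frac{1}{22} \left(-18\right)} = \frac{285}{\frac{1}{11} - \frac{9}{11}} = \frac{285}{- \frac{8}{11}} = 285 \left(- \frac{11}{8}\right) = - \frac{3135}{8}$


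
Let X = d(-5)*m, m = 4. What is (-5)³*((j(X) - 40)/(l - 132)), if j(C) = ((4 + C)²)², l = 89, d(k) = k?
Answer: 8187000/43 ≈ 1.9040e+5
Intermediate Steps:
X = -20 (X = -5*4 = -20)
j(C) = (4 + C)⁴
(-5)³*((j(X) - 40)/(l - 132)) = (-5)³*(((4 - 20)⁴ - 40)/(89 - 132)) = -125*((-16)⁴ - 40)/(-43) = -125*(65536 - 40)*(-1)/43 = -8187000*(-1)/43 = -125*(-65496/43) = 8187000/43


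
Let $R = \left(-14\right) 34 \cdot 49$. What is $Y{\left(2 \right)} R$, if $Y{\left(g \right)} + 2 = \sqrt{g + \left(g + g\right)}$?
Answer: $46648 - 23324 \sqrt{6} \approx -10484.0$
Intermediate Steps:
$Y{\left(g \right)} = -2 + \sqrt{3} \sqrt{g}$ ($Y{\left(g \right)} = -2 + \sqrt{g + \left(g + g\right)} = -2 + \sqrt{g + 2 g} = -2 + \sqrt{3 g} = -2 + \sqrt{3} \sqrt{g}$)
$R = -23324$ ($R = \left(-476\right) 49 = -23324$)
$Y{\left(2 \right)} R = \left(-2 + \sqrt{3} \sqrt{2}\right) \left(-23324\right) = \left(-2 + \sqrt{6}\right) \left(-23324\right) = 46648 - 23324 \sqrt{6}$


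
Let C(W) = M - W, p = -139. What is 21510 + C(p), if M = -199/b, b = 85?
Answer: 1839966/85 ≈ 21647.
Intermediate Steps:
M = -199/85 ≈ -2.3412
C(W) = -199/85 - W
21510 + C(p) = 21510 + (-199/85 - 1*(-139)) = 21510 + (-199/85 + 139) = 21510 + 11616/85 = 1839966/85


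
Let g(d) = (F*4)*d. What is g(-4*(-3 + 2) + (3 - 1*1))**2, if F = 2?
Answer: 2304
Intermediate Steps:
g(d) = 8*d (g(d) = (2*4)*d = 8*d)
g(-4*(-3 + 2) + (3 - 1*1))**2 = (8*(-4*(-3 + 2) + (3 - 1*1)))**2 = (8*(-4*(-1) + (3 - 1)))**2 = (8*(4 + 2))**2 = (8*6)**2 = 48**2 = 2304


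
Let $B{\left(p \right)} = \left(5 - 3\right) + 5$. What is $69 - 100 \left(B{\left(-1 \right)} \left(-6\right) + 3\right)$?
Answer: $3969$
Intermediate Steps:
$B{\left(p \right)} = 7$ ($B{\left(p \right)} = 2 + 5 = 7$)
$69 - 100 \left(B{\left(-1 \right)} \left(-6\right) + 3\right) = 69 - 100 \left(7 \left(-6\right) + 3\right) = 69 - 100 \left(-42 + 3\right) = 69 - -3900 = 69 + 3900 = 3969$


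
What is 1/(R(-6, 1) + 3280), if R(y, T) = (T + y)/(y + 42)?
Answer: 36/118075 ≈ 0.00030489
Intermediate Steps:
R(y, T) = (T + y)/(42 + y)
1/(R(-6, 1) + 3280) = 1/((1 - 6)/(42 - 6) + 3280) = 1/(-5/36 + 3280) = 1/(118075/36) = 36/118075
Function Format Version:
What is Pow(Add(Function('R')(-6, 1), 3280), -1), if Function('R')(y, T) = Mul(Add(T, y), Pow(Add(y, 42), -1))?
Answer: Rational(36, 118075) ≈ 0.00030489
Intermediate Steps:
Function('R')(y, T) = Mul(Pow(Add(42, y), -1), Add(T, y)) (Function('R')(y, T) = Mul(Add(T, y), Pow(Add(42, y), -1)) = Mul(Pow(Add(42, y), -1), Add(T, y)))
Pow(Add(Function('R')(-6, 1), 3280), -1) = Pow(Add(Mul(Pow(Add(42, -6), -1), Add(1, -6)), 3280), -1) = Pow(Add(Mul(Pow(36, -1), -5), 3280), -1) = Pow(Add(Mul(Rational(1, 36), -5), 3280), -1) = Pow(Add(Rational(-5, 36), 3280), -1) = Pow(Rational(118075, 36), -1) = Rational(36, 118075)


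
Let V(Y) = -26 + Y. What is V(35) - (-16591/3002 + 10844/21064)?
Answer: 55376643/3952133 ≈ 14.012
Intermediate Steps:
V(35) - (-16591/3002 + 10844/21064) = (-26 + 35) - (-16591/3002 + 10844/21064) = 9 - (-16591*1/3002 + 10844*(1/21064)) = 9 - (-16591/3002 + 2711/5266) = 9 - 1*(-19807446/3952133) = 9 + 19807446/3952133 = 55376643/3952133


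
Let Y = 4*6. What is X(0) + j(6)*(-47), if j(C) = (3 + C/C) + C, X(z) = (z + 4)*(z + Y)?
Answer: -374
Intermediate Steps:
Y = 24
X(z) = (4 + z)*(24 + z) (X(z) = (z + 4)*(z + 24) = (4 + z)*(24 + z))
j(C) = 4 + C (j(C) = (3 + 1) + C = 4 + C)
X(0) + j(6)*(-47) = (96 + 0**2 + 28*0) + (4 + 6)*(-47) = (96 + 0 + 0) + 10*(-47) = 96 - 470 = -374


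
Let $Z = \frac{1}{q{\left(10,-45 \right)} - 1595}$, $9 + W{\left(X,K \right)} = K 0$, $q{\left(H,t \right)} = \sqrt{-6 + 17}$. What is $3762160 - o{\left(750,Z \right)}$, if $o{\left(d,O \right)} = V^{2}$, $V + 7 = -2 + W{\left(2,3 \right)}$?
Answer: $3761836$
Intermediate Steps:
$q{\left(H,t \right)} = \sqrt{11}$
$W{\left(X,K \right)} = -9$ ($W{\left(X,K \right)} = -9 + K 0 = -9 + 0 = -9$)
$V = -18$ ($V = -7 - 11 = -18$)
$Z = \frac{1}{-1595 + \sqrt{11}}$ ($Z = \frac{1}{\sqrt{11} - 1595} = \frac{1}{-1595 + \sqrt{11}} \approx -0.00062827$)
$o{\left(d,O \right)} = 324$ ($o{\left(d,O \right)} = \left(-18\right)^{2} = 324$)
$3762160 - o{\left(750,Z \right)} = 3762160 - 324 = 3761836$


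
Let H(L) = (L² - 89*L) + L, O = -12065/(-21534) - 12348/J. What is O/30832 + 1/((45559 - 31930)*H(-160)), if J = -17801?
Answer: 128947432821783/3170413681432264960 ≈ 4.0672e-5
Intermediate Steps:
O = 68667271/54760962 (O = -12065/(-21534) - 12348/(-17801) = -12065*(-1/21534) - 12348*(-1/17801) = 12065/21534 + 1764/2543 = 68667271/54760962 ≈ 1.2539)
H(L) = L² - 88*L
O/30832 + 1/((45559 - 31930)*H(-160)) = (68667271/54760962)/30832 + 1/((45559 - 31930)*((-160*(-88 - 160)))) = (68667271/54760962)*(1/30832) + 1/(13629*((-160*(-248)))) = 68667271/1688389980384 + (1/13629)/39680 = 68667271/1688389980384 + (1/13629)*(1/39680) = 68667271/1688389980384 + 1/540798720 = 128947432821783/3170413681432264960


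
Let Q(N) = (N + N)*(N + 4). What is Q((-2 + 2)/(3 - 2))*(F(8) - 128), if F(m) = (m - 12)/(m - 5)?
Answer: 0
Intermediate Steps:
F(m) = (-12 + m)/(-5 + m)
Q(N) = 2*N*(4 + N) (Q(N) = (2*N)*(4 + N) = 2*N*(4 + N))
Q((-2 + 2)/(3 - 2))*(F(8) - 128) = (2*((-2 + 2)/(3 - 2))*(4 + (-2 + 2)/(3 - 2)))*((-12 + 8)/(-5 + 8) - 128) = (2*(0/1)*(4 + 0/1))*(-4/3 - 128) = (2*(0*1)*(4 + 0*1))*((1/3)*(-4) - 128) = (2*0*(4 + 0))*(-4/3 - 128) = (2*0*4)*(-388/3) = 0*(-388/3) = 0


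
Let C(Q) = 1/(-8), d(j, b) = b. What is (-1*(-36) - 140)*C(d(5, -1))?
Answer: 13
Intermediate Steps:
C(Q) = -⅛
(-1*(-36) - 140)*C(d(5, -1)) = (-1*(-36) - 140)*(-⅛) = (36 - 140)*(-⅛) = -104*(-⅛) = 13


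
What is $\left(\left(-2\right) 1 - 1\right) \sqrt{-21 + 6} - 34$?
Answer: $-34 - 3 i \sqrt{15} \approx -34.0 - 11.619 i$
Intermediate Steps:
$\left(\left(-2\right) 1 - 1\right) \sqrt{-21 + 6} - 34 = \left(-2 - 1\right) \sqrt{-15} - 34 = - 3 i \sqrt{15} - 34 = -34 - 3 i \sqrt{15}$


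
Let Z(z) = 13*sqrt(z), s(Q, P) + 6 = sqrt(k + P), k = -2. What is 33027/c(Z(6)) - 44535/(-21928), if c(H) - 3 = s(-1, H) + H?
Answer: 44535/21928 + 33027/(-3 + sqrt(-2 + 13*sqrt(6)) + 13*sqrt(6)) ≈ 964.74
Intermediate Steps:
s(Q, P) = -6 + sqrt(-2 + P)
c(H) = -3 + H + sqrt(-2 + H) (c(H) = 3 + ((-6 + sqrt(-2 + H)) + H) = 3 + (-6 + H + sqrt(-2 + H)) = -3 + H + sqrt(-2 + H))
33027/c(Z(6)) - 44535/(-21928) = 33027/(-3 + 13*sqrt(6) + sqrt(-2 + 13*sqrt(6))) - 44535/(-21928) = 33027/(-3 + sqrt(-2 + 13*sqrt(6)) + 13*sqrt(6)) - 44535*(-1/21928) = 33027/(-3 + sqrt(-2 + 13*sqrt(6)) + 13*sqrt(6)) + 44535/21928 = 44535/21928 + 33027/(-3 + sqrt(-2 + 13*sqrt(6)) + 13*sqrt(6))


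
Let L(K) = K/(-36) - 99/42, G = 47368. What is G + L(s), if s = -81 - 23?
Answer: 5968435/126 ≈ 47369.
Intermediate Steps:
s = -104
L(K) = -33/14 - K/36 (L(K) = K*(-1/36) - 99*1/42 = -K/36 - 33/14 = -33/14 - K/36)
G + L(s) = 47368 + (-33/14 - 1/36*(-104)) = 47368 + (-33/14 + 26/9) = 47368 + 67/126 = 5968435/126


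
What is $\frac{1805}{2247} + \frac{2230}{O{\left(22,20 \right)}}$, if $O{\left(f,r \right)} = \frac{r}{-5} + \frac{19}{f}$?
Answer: $- \frac{36704425}{51681} \approx -710.21$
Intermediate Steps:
$O{\left(f,r \right)} = \frac{19}{f} - \frac{r}{5}$ ($O{\left(f,r \right)} = r \left(- \frac{1}{5}\right) + \frac{19}{f} = - \frac{r}{5} + \frac{19}{f} = \frac{19}{f} - \frac{r}{5}$)
$\frac{1805}{2247} + \frac{2230}{O{\left(22,20 \right)}} = \frac{1805}{2247} + \frac{2230}{\frac{19}{22} - 4} = \frac{1805}{2247} + \frac{2230}{- \frac{69}{22}} = \frac{1805}{2247} + 2230 \left(- \frac{22}{69}\right) = \frac{1805}{2247} - \frac{49060}{69} = - \frac{36704425}{51681}$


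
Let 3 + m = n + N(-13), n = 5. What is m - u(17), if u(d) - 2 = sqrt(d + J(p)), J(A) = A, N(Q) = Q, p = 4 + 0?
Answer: -13 - sqrt(21) ≈ -17.583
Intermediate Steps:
p = 4
m = -11 (m = -3 + (5 - 13) = -3 - 8 = -11)
u(d) = 2 + sqrt(4 + d) (u(d) = 2 + sqrt(d + 4) = 2 + sqrt(4 + d))
m - u(17) = -11 - (2 + sqrt(4 + 17)) = -11 - (2 + sqrt(21)) = -11 + (-2 - sqrt(21)) = -13 - sqrt(21)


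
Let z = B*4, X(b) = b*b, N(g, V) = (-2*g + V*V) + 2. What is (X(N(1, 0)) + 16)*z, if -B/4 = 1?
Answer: -256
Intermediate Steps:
B = -4 (B = -4*1 = -4)
N(g, V) = 2 + V² - 2*g (N(g, V) = (-2*g + V²) + 2 = (V² - 2*g) + 2 = 2 + V² - 2*g)
X(b) = b²
z = -16 (z = -4*4 = -16)
(X(N(1, 0)) + 16)*z = ((2 + 0² - 2*1)² + 16)*(-16) = ((2 + 0 - 2)² + 16)*(-16) = (0² + 16)*(-16) = (0 + 16)*(-16) = 16*(-16) = -256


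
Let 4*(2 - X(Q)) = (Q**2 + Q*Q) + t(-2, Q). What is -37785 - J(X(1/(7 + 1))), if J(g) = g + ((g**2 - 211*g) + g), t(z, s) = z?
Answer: -610637313/16384 ≈ -37270.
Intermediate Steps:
X(Q) = 5/2 - Q**2/2 (X(Q) = 2 - ((Q**2 + Q*Q) - 2)/4 = 2 - ((Q**2 + Q**2) - 2)/4 = 2 - (2*Q**2 - 2)/4 = 2 - (-2 + 2*Q**2)/4 = 2 + (1/2 - Q**2/2) = 5/2 - Q**2/2)
J(g) = g**2 - 209*g (J(g) = g + (g**2 - 210*g) = g**2 - 209*g)
-37785 - J(X(1/(7 + 1))) = -37785 - (5/2 - 1/(2*(7 + 1)**2))*(-209 + (5/2 - 1/(2*(7 + 1)**2))) = -37785 - (5/2 - (1/8)**2/2)*(-209 + (5/2 - (1/8)**2/2)) = -37785 - (5/2 - 1/2*1/64)*(-209 + (5/2 - 1/2*1/64)) = -37785 - (5/2 - 1/128)*(-209 + (5/2 - 1/128)) = -37785 - 319*(-209 + 319/128)/128 = -37785 - 319*(-26433)/(128*128) = -37785 - 1*(-8432127/16384) = -37785 + 8432127/16384 = -610637313/16384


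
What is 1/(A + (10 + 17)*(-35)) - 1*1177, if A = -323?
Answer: -1492437/1268 ≈ -1177.0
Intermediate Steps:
1/(A + (10 + 17)*(-35)) - 1*1177 = 1/(-323 + (10 + 17)*(-35)) - 1*1177 = 1/(-323 + 27*(-35)) - 1177 = 1/(-323 - 945) - 1177 = 1/(-1268) - 1177 = -1/1268 - 1177 = -1492437/1268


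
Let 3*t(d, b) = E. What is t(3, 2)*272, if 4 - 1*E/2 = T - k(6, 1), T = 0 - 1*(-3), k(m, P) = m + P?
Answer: 4352/3 ≈ 1450.7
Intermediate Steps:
k(m, P) = P + m
T = 3 (T = 0 + 3 = 3)
E = 16 (E = 8 - 2*(3 - (1 + 6)) = 8 - 2*(3 - 1*7) = 8 - 2*(3 - 7) = 8 - 2*(-4) = 8 + 8 = 16)
t(d, b) = 16/3 (t(d, b) = (⅓)*16 = 16/3)
t(3, 2)*272 = (16/3)*272 = 4352/3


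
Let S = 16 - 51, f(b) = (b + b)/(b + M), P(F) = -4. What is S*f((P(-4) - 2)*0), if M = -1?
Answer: 0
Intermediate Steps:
f(b) = 2*b/(-1 + b) (f(b) = (b + b)/(b - 1) = (2*b)/(-1 + b) = 2*b/(-1 + b))
S = -35
S*f((P(-4) - 2)*0) = -70*(-4 - 2)*0/(-1 + (-4 - 2)*0) = -70*(-6*0)/(-1 - 6*0) = -70*0/(-1 + 0) = -70*0/(-1) = -70*0*(-1) = -35*0 = 0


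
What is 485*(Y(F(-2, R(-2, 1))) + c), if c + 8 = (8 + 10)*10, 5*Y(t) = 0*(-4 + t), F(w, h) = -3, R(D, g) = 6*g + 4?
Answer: 83420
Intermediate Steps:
R(D, g) = 4 + 6*g
Y(t) = 0 (Y(t) = (0*(-4 + t))/5 = (⅕)*0 = 0)
c = 172 (c = -8 + (8 + 10)*10 = -8 + 18*10 = -8 + 180 = 172)
485*(Y(F(-2, R(-2, 1))) + c) = 485*(0 + 172) = 485*172 = 83420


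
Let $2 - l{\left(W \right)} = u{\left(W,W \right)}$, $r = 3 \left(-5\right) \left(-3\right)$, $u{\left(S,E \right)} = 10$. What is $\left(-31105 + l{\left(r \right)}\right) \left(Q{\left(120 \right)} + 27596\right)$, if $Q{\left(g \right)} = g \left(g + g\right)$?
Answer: $-1754648748$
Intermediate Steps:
$r = 45$ ($r = \left(-15\right) \left(-3\right) = 45$)
$l{\left(W \right)} = -8$ ($l{\left(W \right)} = 2 - 10 = -8$)
$Q{\left(g \right)} = 2 g^{2}$ ($Q{\left(g \right)} = g 2 g = 2 g^{2}$)
$\left(-31105 + l{\left(r \right)}\right) \left(Q{\left(120 \right)} + 27596\right) = \left(-31105 - 8\right) \left(2 \cdot 120^{2} + 27596\right) = - 31113 \left(2 \cdot 14400 + 27596\right) = - 31113 \left(28800 + 27596\right) = \left(-31113\right) 56396 = -1754648748$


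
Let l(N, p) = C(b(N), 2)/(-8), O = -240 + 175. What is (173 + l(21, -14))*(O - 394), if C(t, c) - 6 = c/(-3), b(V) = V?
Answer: -79101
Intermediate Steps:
O = -65
C(t, c) = 6 - c/3 (C(t, c) = 6 + c/(-3) = 6 + c*(-1/3) = 6 - c/3)
l(N, p) = -2/3 (l(N, p) = (6 - 1/3*2)/(-8) = (6 - 2/3)*(-1/8) = (16/3)*(-1/8) = -2/3)
(173 + l(21, -14))*(O - 394) = (173 - 2/3)*(-65 - 394) = (517/3)*(-459) = -79101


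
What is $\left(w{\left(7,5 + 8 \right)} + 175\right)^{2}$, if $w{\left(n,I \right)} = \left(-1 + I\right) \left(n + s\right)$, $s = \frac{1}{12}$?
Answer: $67600$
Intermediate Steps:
$s = \frac{1}{12} \approx 0.083333$
$w{\left(n,I \right)} = \left(-1 + I\right) \left(\frac{1}{12} + n\right)$ ($w{\left(n,I \right)} = \left(-1 + I\right) \left(n + \frac{1}{12}\right) = \left(-1 + I\right) \left(\frac{1}{12} + n\right)$)
$\left(w{\left(7,5 + 8 \right)} + 175\right)^{2} = \left(\left(- \frac{1}{12} - 7 + \frac{5 + 8}{12} + \left(5 + 8\right) 7\right) + 175\right)^{2} = \left(\left(- \frac{1}{12} - 7 + \frac{1}{12} \cdot 13 + 13 \cdot 7\right) + 175\right)^{2} = \left(\left(- \frac{1}{12} - 7 + \frac{13}{12} + 91\right) + 175\right)^{2} = \left(85 + 175\right)^{2} = 260^{2} = 67600$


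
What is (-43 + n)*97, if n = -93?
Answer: -13192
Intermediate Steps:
(-43 + n)*97 = (-43 - 93)*97 = -136*97 = -13192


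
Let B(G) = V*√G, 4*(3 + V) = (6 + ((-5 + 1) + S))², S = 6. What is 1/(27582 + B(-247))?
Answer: 27582/760808467 - 13*I*√247/760808467 ≈ 3.6254e-5 - 2.6854e-7*I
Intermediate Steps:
V = 13 (V = -3 + (6 + ((-5 + 1) + 6))²/4 = -3 + (6 + (-4 + 6))²/4 = -3 + (6 + 2)²/4 = -3 + (¼)*8² = -3 + (¼)*64 = -3 + 16 = 13)
B(G) = 13*√G
1/(27582 + B(-247)) = 1/(27582 + 13*√(-247)) = 1/(27582 + 13*(I*√247)) = 1/(27582 + 13*I*√247)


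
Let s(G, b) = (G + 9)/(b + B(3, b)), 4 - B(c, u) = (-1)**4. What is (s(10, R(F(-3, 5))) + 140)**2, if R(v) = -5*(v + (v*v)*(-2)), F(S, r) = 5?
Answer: 2825761/144 ≈ 19623.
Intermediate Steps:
B(c, u) = 3 (B(c, u) = 4 - 1*(-1)**4 = 4 - 1*1 = 4 - 1 = 3)
R(v) = -5*v + 10*v**2 (R(v) = -5*(v + v**2*(-2)) = -5*(v - 2*v**2) = -5*v + 10*v**2)
s(G, b) = (9 + G)/(3 + b) (s(G, b) = (G + 9)/(b + 3) = (9 + G)/(3 + b))
(s(10, R(F(-3, 5))) + 140)**2 = ((9 + 10)/(3 + 5*5*(-1 + 2*5)) + 140)**2 = (19/(3 + 5*5*(-1 + 10)) + 140)**2 = (19/(3 + 5*5*9) + 140)**2 = (19/(3 + 225) + 140)**2 = (19/228 + 140)**2 = ((1/228)*19 + 140)**2 = (1/12 + 140)**2 = (1681/12)**2 = 2825761/144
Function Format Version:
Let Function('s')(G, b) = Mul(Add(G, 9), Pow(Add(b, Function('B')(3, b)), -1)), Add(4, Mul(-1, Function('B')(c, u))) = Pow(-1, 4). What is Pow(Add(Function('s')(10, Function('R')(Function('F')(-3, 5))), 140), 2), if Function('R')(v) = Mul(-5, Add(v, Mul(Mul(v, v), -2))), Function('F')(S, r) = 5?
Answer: Rational(2825761, 144) ≈ 19623.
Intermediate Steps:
Function('B')(c, u) = 3 (Function('B')(c, u) = Add(4, Mul(-1, Pow(-1, 4))) = Add(4, Mul(-1, 1)) = Add(4, -1) = 3)
Function('R')(v) = Add(Mul(-5, v), Mul(10, Pow(v, 2))) (Function('R')(v) = Mul(-5, Add(v, Mul(Pow(v, 2), -2))) = Mul(-5, Add(v, Mul(-2, Pow(v, 2)))) = Add(Mul(-5, v), Mul(10, Pow(v, 2))))
Function('s')(G, b) = Mul(Pow(Add(3, b), -1), Add(9, G)) (Function('s')(G, b) = Mul(Add(G, 9), Pow(Add(b, 3), -1)) = Mul(Add(9, G), Pow(Add(3, b), -1)) = Mul(Pow(Add(3, b), -1), Add(9, G)))
Pow(Add(Function('s')(10, Function('R')(Function('F')(-3, 5))), 140), 2) = Pow(Add(Mul(Pow(Add(3, Mul(5, 5, Add(-1, Mul(2, 5)))), -1), Add(9, 10)), 140), 2) = Pow(Add(Mul(Pow(Add(3, Mul(5, 5, Add(-1, 10))), -1), 19), 140), 2) = Pow(Add(Mul(Pow(Add(3, Mul(5, 5, 9)), -1), 19), 140), 2) = Pow(Add(Mul(Pow(Add(3, 225), -1), 19), 140), 2) = Pow(Add(Mul(Pow(228, -1), 19), 140), 2) = Pow(Add(Mul(Rational(1, 228), 19), 140), 2) = Pow(Add(Rational(1, 12), 140), 2) = Pow(Rational(1681, 12), 2) = Rational(2825761, 144)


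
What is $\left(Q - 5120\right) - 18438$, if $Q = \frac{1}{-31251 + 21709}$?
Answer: $- \frac{224790437}{9542} \approx -23558.0$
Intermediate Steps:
$Q = - \frac{1}{9542}$ ($Q = \frac{1}{-9542} = - \frac{1}{9542} \approx -0.0001048$)
$\left(Q - 5120\right) - 18438 = \left(- \frac{1}{9542} - 5120\right) - 18438 = - \frac{48855041}{9542} - 18438 = - \frac{224790437}{9542}$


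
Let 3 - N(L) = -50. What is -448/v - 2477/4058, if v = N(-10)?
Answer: -1949265/215074 ≈ -9.0632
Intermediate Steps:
N(L) = 53 (N(L) = 3 - 1*(-50) = 3 + 50 = 53)
v = 53
-448/v - 2477/4058 = -448/53 - 2477/4058 = -1949265/215074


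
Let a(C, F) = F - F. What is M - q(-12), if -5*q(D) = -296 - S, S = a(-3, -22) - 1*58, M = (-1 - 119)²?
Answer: 71762/5 ≈ 14352.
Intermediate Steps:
M = 14400 (M = (-120)² = 14400)
a(C, F) = 0
S = -58 (S = 0 - 1*58 = 0 - 58 = -58)
q(D) = 238/5 (q(D) = -(-296 - 1*(-58))/5 = -(-296 + 58)/5 = -⅕*(-238) = 238/5)
M - q(-12) = 14400 - 1*238/5 = 14400 - 238/5 = 71762/5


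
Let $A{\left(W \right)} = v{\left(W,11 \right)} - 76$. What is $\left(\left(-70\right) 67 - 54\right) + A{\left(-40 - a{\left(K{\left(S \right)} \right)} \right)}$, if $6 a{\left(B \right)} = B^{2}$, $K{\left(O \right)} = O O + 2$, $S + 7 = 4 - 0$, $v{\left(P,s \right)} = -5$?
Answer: $-4825$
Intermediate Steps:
$S = -3$ ($S = -7 + \left(4 - 0\right) = -7 + \left(4 + 0\right) = -7 + 4 = -3$)
$K{\left(O \right)} = 2 + O^{2}$ ($K{\left(O \right)} = O^{2} + 2 = 2 + O^{2}$)
$a{\left(B \right)} = \frac{B^{2}}{6}$
$A{\left(W \right)} = -81$ ($A{\left(W \right)} = -5 - 76 = -81$)
$\left(\left(-70\right) 67 - 54\right) + A{\left(-40 - a{\left(K{\left(S \right)} \right)} \right)} = \left(\left(-70\right) 67 - 54\right) - 81 = \left(-4690 - 54\right) - 81 = -4744 - 81 = -4825$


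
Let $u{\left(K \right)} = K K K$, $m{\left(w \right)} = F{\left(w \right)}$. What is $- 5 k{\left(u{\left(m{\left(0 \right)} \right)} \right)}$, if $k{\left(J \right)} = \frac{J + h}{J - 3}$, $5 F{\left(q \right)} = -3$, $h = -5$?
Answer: $- \frac{1630}{201} \approx -8.1095$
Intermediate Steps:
$F{\left(q \right)} = - \frac{3}{5}$ ($F{\left(q \right)} = \frac{1}{5} \left(-3\right) = - \frac{3}{5}$)
$m{\left(w \right)} = - \frac{3}{5}$
$u{\left(K \right)} = K^{3}$ ($u{\left(K \right)} = K^{2} K = K^{3}$)
$k{\left(J \right)} = \frac{-5 + J}{-3 + J}$ ($k{\left(J \right)} = \frac{J - 5}{J - 3} = \frac{-5 + J}{-3 + J}$)
$- 5 k{\left(u{\left(m{\left(0 \right)} \right)} \right)} = - 5 \frac{-5 + \left(- \frac{3}{5}\right)^{3}}{-3 + \left(- \frac{3}{5}\right)^{3}} = - 5 \frac{-5 - \frac{27}{125}}{-3 - \frac{27}{125}} = - 5 \frac{1}{- \frac{402}{125}} \left(- \frac{652}{125}\right) = - 5 \left(\left(- \frac{125}{402}\right) \left(- \frac{652}{125}\right)\right) = \left(-5\right) \frac{326}{201} = - \frac{1630}{201}$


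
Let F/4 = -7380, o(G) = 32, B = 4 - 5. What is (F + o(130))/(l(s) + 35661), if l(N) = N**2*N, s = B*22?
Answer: -29488/25013 ≈ -1.1789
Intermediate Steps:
B = -1
F = -29520 (F = 4*(-7380) = -29520)
s = -22 (s = -1*22 = -22)
l(N) = N**3
(F + o(130))/(l(s) + 35661) = (-29520 + 32)/((-22)**3 + 35661) = -29488/(-10648 + 35661) = -29488/25013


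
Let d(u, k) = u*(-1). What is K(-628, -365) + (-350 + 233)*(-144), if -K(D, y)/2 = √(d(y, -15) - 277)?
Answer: 16848 - 4*√22 ≈ 16829.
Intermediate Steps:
d(u, k) = -u
K(D, y) = -2*√(-277 - y) (K(D, y) = -2*√(-y - 277) = -2*√(-277 - y))
K(-628, -365) + (-350 + 233)*(-144) = -2*√(-277 - 1*(-365)) + (-350 + 233)*(-144) = -2*√(-277 + 365) - 117*(-144) = -4*√22 + 16848 = 16848 - 4*√22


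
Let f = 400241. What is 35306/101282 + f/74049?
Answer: 21575791478/3749915409 ≈ 5.7537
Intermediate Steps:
35306/101282 + f/74049 = 35306/101282 + 400241/74049 = 35306*(1/101282) + 400241*(1/74049) = 17653/50641 + 400241/74049 = 21575791478/3749915409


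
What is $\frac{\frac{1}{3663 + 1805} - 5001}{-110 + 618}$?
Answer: $- \frac{27345467}{2777744} \approx -9.8445$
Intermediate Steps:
$\frac{\frac{1}{3663 + 1805} - 5001}{-110 + 618} = \frac{\frac{1}{5468} - 5001}{508} = \left(\frac{1}{5468} - 5001\right) \frac{1}{508} = \left(- \frac{27345467}{5468}\right) \frac{1}{508} = - \frac{27345467}{2777744}$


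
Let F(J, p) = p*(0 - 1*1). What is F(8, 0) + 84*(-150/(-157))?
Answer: 12600/157 ≈ 80.255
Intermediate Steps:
F(J, p) = -p (F(J, p) = p*(0 - 1) = p*(-1) = -p)
F(8, 0) + 84*(-150/(-157)) = -1*0 + 84*(-150/(-157)) = 0 + 84*(-150*(-1/157)) = 0 + 84*(150/157) = 0 + 12600/157 = 12600/157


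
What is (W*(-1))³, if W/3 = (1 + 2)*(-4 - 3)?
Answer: 250047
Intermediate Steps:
W = -63 (W = 3*((1 + 2)*(-4 - 3)) = 3*(3*(-7)) = 3*(-21) = -63)
(W*(-1))³ = (-63*(-1))³ = 63³ = 250047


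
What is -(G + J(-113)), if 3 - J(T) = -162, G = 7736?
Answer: -7901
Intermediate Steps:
J(T) = 165 (J(T) = 3 - 1*(-162) = 3 + 162 = 165)
-(G + J(-113)) = -(7736 + 165) = -1*7901 = -7901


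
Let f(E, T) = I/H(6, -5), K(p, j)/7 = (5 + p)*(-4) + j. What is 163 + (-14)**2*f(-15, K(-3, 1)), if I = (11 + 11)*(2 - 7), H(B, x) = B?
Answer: -10291/3 ≈ -3430.3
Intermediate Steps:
K(p, j) = -140 - 28*p + 7*j (K(p, j) = 7*((5 + p)*(-4) + j) = 7*((-20 - 4*p) + j) = 7*(-20 + j - 4*p) = -140 - 28*p + 7*j)
I = -110 (I = 22*(-5) = -110)
f(E, T) = -55/3 (f(E, T) = -110/6 = -110*1/6 = -55/3)
163 + (-14)**2*f(-15, K(-3, 1)) = 163 + (-14)**2*(-55/3) = 163 + 196*(-55/3) = 163 - 10780/3 = -10291/3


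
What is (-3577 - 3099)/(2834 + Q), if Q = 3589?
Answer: -6676/6423 ≈ -1.0394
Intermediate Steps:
(-3577 - 3099)/(2834 + Q) = (-3577 - 3099)/(2834 + 3589) = -6676/6423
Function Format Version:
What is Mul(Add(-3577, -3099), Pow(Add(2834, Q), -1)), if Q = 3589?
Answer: Rational(-6676, 6423) ≈ -1.0394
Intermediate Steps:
Mul(Add(-3577, -3099), Pow(Add(2834, Q), -1)) = Mul(Add(-3577, -3099), Pow(Add(2834, 3589), -1)) = Mul(-6676, Pow(6423, -1)) = Mul(-6676, Rational(1, 6423)) = Rational(-6676, 6423)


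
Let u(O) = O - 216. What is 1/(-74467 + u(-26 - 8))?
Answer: -1/74717 ≈ -1.3384e-5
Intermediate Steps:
u(O) = -216 + O
1/(-74467 + u(-26 - 8)) = 1/(-74467 + (-216 + (-26 - 8))) = 1/(-74467 + (-216 - 34)) = 1/(-74467 - 250) = 1/(-74717) = -1/74717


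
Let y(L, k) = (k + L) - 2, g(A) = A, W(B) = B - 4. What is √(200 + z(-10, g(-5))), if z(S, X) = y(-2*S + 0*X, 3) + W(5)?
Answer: √222 ≈ 14.900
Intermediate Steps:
W(B) = -4 + B
y(L, k) = -2 + L + k (y(L, k) = (L + k) - 2 = -2 + L + k)
z(S, X) = 2 - 2*S (z(S, X) = (-2 + (-2*S + 0*X) + 3) + (-4 + 5) = (-2 + (-2*S + 0) + 3) + 1 = (-2 - 2*S + 3) + 1 = (1 - 2*S) + 1 = 2 - 2*S)
√(200 + z(-10, g(-5))) = √(200 + (2 - 2*(-10))) = √(200 + (2 + 20)) = √(200 + 22) = √222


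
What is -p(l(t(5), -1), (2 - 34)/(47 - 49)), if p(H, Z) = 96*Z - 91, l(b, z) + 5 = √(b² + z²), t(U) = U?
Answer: -1445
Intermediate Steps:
l(b, z) = -5 + √(b² + z²)
p(H, Z) = -91 + 96*Z
-p(l(t(5), -1), (2 - 34)/(47 - 49)) = -(-91 + 96*((2 - 34)/(47 - 49))) = -(-91 + 96*(-32/(-2))) = -(-91 + 96*(-32*(-½))) = -(-91 + 96*16) = -(-91 + 1536) = -1*1445 = -1445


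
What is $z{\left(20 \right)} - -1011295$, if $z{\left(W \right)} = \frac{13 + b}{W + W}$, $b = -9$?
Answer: $\frac{10112951}{10} \approx 1.0113 \cdot 10^{6}$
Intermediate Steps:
$z{\left(W \right)} = \frac{2}{W}$ ($z{\left(W \right)} = \frac{13 - 9}{W + W} = \frac{4}{2 W} = 4 \frac{1}{2 W} = \frac{2}{W}$)
$z{\left(20 \right)} - -1011295 = \frac{2}{20} - -1011295 = 2 \cdot \frac{1}{20} + 1011295 = \frac{1}{10} + 1011295 = \frac{10112951}{10}$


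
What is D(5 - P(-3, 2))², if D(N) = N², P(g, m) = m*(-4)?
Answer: 28561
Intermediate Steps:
P(g, m) = -4*m
D(5 - P(-3, 2))² = ((5 - (-4)*2)²)² = ((5 - 1*(-8))²)² = ((5 + 8)²)² = (13²)² = 169² = 28561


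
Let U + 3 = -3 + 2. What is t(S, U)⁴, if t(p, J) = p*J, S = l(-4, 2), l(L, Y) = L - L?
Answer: 0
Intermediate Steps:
U = -4 (U = -3 + (-3 + 2) = -3 - 1 = -4)
l(L, Y) = 0
S = 0
t(p, J) = J*p
t(S, U)⁴ = (-4*0)⁴ = 0⁴ = 0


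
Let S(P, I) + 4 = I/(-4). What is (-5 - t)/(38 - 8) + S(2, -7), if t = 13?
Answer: -57/20 ≈ -2.8500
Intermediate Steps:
S(P, I) = -4 - I/4 (S(P, I) = -4 + I/(-4) = -4 + I*(-¼) = -4 - I/4)
(-5 - t)/(38 - 8) + S(2, -7) = (-5 - 1*13)/(38 - 8) + (-4 - ¼*(-7)) = (-5 - 13)/30 + (-4 + 7/4) = -18*1/30 - 9/4 = -⅗ - 9/4 = -57/20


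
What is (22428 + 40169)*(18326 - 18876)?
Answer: -34428350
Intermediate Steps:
(22428 + 40169)*(18326 - 18876) = 62597*(-550) = -34428350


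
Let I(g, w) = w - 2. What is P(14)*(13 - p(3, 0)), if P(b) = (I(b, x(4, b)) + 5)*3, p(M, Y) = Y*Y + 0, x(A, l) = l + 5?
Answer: 858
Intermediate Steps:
x(A, l) = 5 + l
I(g, w) = -2 + w
p(M, Y) = Y² (p(M, Y) = Y² + 0 = Y²)
P(b) = 24 + 3*b (P(b) = ((-2 + (5 + b)) + 5)*3 = ((3 + b) + 5)*3 = (8 + b)*3 = 24 + 3*b)
P(14)*(13 - p(3, 0)) = (24 + 3*14)*(13 - 1*0²) = (24 + 42)*(13 - 1*0) = 66*(13 + 0) = 66*13 = 858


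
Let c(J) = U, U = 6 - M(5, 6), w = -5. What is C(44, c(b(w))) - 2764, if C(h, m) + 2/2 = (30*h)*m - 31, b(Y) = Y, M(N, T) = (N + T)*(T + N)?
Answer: -154596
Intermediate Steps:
M(N, T) = (N + T)² (M(N, T) = (N + T)*(N + T) = (N + T)²)
U = -115 (U = 6 - (5 + 6)² = 6 - 1*11² = 6 - 1*121 = 6 - 121 = -115)
c(J) = -115
C(h, m) = -32 + 30*h*m (C(h, m) = -1 + ((30*h)*m - 31) = -1 + (30*h*m - 31) = -1 + (-31 + 30*h*m) = -32 + 30*h*m)
C(44, c(b(w))) - 2764 = (-32 + 30*44*(-115)) - 2764 = (-32 - 151800) - 2764 = -151832 - 2764 = -154596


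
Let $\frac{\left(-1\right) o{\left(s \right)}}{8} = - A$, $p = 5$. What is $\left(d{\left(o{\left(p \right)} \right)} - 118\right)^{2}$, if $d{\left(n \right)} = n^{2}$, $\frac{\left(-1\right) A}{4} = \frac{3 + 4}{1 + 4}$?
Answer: $\frac{2230295076}{625} \approx 3.5685 \cdot 10^{6}$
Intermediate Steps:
$A = - \frac{28}{5}$ ($A = - 4 \frac{3 + 4}{1 + 4} = - 4 \cdot \frac{7}{5} = - 4 \cdot 7 \cdot \frac{1}{5} = \left(-4\right) \frac{7}{5} = - \frac{28}{5} \approx -5.6$)
$o{\left(s \right)} = - \frac{224}{5}$ ($o{\left(s \right)} = - 8 \left(\left(-1\right) \left(- \frac{28}{5}\right)\right) = \left(-8\right) \frac{28}{5} = - \frac{224}{5}$)
$\left(d{\left(o{\left(p \right)} \right)} - 118\right)^{2} = \left(\left(- \frac{224}{5}\right)^{2} - 118\right)^{2} = \left(\frac{50176}{25} - 118\right)^{2} = \left(\frac{47226}{25}\right)^{2} = \frac{2230295076}{625}$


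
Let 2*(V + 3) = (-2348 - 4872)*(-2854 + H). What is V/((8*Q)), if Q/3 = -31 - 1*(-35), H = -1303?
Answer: 15006767/96 ≈ 1.5632e+5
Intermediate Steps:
V = 15006767 (V = -3 + ((-2348 - 4872)*(-2854 - 1303))/2 = -3 + (-7220*(-4157))/2 = -3 + (½)*30013540 = -3 + 15006770 = 15006767)
Q = 12 (Q = 3*(-31 - 1*(-35)) = 3*(-31 + 35) = 3*4 = 12)
V/((8*Q)) = 15006767/((8*12)) = 15006767/96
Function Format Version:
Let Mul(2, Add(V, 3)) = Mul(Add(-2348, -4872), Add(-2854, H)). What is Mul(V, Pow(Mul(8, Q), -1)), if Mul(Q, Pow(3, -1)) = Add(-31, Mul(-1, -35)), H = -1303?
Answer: Rational(15006767, 96) ≈ 1.5632e+5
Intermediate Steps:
V = 15006767 (V = Add(-3, Mul(Rational(1, 2), Mul(Add(-2348, -4872), Add(-2854, -1303)))) = Add(-3, Mul(Rational(1, 2), Mul(-7220, -4157))) = Add(-3, Mul(Rational(1, 2), 30013540)) = Add(-3, 15006770) = 15006767)
Q = 12 (Q = Mul(3, Add(-31, Mul(-1, -35))) = Mul(3, Add(-31, 35)) = Mul(3, 4) = 12)
Mul(V, Pow(Mul(8, Q), -1)) = Mul(15006767, Pow(Mul(8, 12), -1)) = Mul(15006767, Pow(96, -1)) = Mul(15006767, Rational(1, 96)) = Rational(15006767, 96)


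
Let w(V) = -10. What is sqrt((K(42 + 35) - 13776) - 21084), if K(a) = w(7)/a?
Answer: I*sqrt(206685710)/77 ≈ 186.71*I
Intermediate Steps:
K(a) = -10/a
sqrt((K(42 + 35) - 13776) - 21084) = sqrt((-10/(42 + 35) - 13776) - 21084) = sqrt((-10/77 - 13776) - 21084) = sqrt(-1060762/77 - 21084) = sqrt(-2684230/77) = I*sqrt(206685710)/77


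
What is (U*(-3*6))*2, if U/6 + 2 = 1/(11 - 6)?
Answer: 1944/5 ≈ 388.80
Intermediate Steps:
U = -54/5 (U = -12 + 6/(11 - 6) = -12 + 6/5 = -54/5 ≈ -10.800)
(U*(-3*6))*2 = -(-162)*6/5*2 = -54/5*(-18)*2 = (972/5)*2 = 1944/5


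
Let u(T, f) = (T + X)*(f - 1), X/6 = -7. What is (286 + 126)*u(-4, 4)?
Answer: -56856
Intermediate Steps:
X = -42 (X = 6*(-7) = -42)
u(T, f) = (-1 + f)*(-42 + T) (u(T, f) = (T - 42)*(f - 1) = (-42 + T)*(-1 + f) = (-1 + f)*(-42 + T))
(286 + 126)*u(-4, 4) = (286 + 126)*(42 - 1*(-4) - 42*4 - 4*4) = 412*(42 + 4 - 168 - 16) = 412*(-138) = -56856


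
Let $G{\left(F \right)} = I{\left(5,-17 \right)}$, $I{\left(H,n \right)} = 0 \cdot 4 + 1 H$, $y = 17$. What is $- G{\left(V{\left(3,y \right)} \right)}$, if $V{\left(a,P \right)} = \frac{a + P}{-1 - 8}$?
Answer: $-5$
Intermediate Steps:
$V{\left(a,P \right)} = - \frac{P}{9} - \frac{a}{9}$ ($V{\left(a,P \right)} = \frac{P + a}{-9} = \left(P + a\right) \left(- \frac{1}{9}\right) = - \frac{P}{9} - \frac{a}{9}$)
$I{\left(H,n \right)} = H$ ($I{\left(H,n \right)} = 0 + H = H$)
$G{\left(F \right)} = 5$
$- G{\left(V{\left(3,y \right)} \right)} = \left(-1\right) 5 = -5$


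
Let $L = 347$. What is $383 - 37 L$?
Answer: $-12456$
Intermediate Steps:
$383 - 37 L = 383 - 12839 = -12456$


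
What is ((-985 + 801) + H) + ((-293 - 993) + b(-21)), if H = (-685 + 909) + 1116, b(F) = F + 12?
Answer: -139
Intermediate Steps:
b(F) = 12 + F
H = 1340 (H = 224 + 1116 = 1340)
((-985 + 801) + H) + ((-293 - 993) + b(-21)) = ((-985 + 801) + 1340) + ((-293 - 993) + (12 - 21)) = (-184 + 1340) + (-1286 - 9) = 1156 - 1295 = -139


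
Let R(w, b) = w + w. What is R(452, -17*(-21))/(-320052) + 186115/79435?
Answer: 2974733437/1271166531 ≈ 2.3402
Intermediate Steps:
R(w, b) = 2*w
R(452, -17*(-21))/(-320052) + 186115/79435 = (2*452)/(-320052) + 186115/79435 = 904*(-1/320052) + 186115*(1/79435) = -226/80013 + 37223/15887 = 2974733437/1271166531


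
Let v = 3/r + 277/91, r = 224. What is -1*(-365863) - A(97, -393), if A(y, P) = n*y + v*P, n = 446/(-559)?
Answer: 45972043893/125216 ≈ 3.6714e+5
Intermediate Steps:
n = -446/559 (n = 446*(-1/559) = -446/559 ≈ -0.79785)
v = 8903/2912 (v = 3/224 + 277/91 = 8903/2912 ≈ 3.0574)
A(y, P) = -446*y/559 + 8903*P/2912
-1*(-365863) - A(97, -393) = -1*(-365863) - (-446/559*97 + (8903/2912)*(-393)) = 365863 - (-43262/559 - 3498879/2912) = 365863 - 1*(-160142485/125216) = 365863 + 160142485/125216 = 45972043893/125216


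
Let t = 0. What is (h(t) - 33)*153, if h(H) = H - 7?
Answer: -6120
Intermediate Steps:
h(H) = -7 + H
(h(t) - 33)*153 = ((-7 + 0) - 33)*153 = (-7 - 33)*153 = -40*153 = -6120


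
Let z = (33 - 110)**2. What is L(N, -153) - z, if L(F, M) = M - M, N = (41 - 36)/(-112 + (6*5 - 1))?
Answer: -5929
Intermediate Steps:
N = -5/83 (N = 5/(-112 + (30 - 1)) = 5/(-112 + 29) = 5/(-83) = 5*(-1/83) = -5/83 ≈ -0.060241)
L(F, M) = 0
z = 5929 (z = (-77)**2 = 5929)
L(N, -153) - z = 0 - 1*5929 = 0 - 5929 = -5929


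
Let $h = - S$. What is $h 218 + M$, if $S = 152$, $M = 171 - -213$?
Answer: $-32752$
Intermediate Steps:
$M = 384$ ($M = 171 + 213 = 384$)
$h = -152$ ($h = \left(-1\right) 152 = -152$)
$h 218 + M = \left(-152\right) 218 + 384 = -33136 + 384 = -32752$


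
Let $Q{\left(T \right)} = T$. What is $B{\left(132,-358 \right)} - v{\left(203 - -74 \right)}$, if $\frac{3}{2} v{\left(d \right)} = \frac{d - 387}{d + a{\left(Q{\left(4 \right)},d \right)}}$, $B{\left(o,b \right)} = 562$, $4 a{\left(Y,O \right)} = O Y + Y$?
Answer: $\frac{187190}{333} \approx 562.13$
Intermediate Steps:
$a{\left(Y,O \right)} = \frac{Y}{4} + \frac{O Y}{4}$ ($a{\left(Y,O \right)} = \frac{O Y + Y}{4} = \frac{Y + O Y}{4} = \frac{Y}{4} + \frac{O Y}{4}$)
$v{\left(d \right)} = \frac{2 \left(-387 + d\right)}{3 \left(1 + 2 d\right)}$ ($v{\left(d \right)} = \frac{2 \frac{d - 387}{d + \frac{1}{4} \cdot 4 \left(1 + d\right)}}{3} = \frac{2 \frac{-387 + d}{d + \left(1 + d\right)}}{3} = \frac{2 \frac{-387 + d}{1 + 2 d}}{3} = \frac{2 \left(-387 + d\right)}{3 \left(1 + 2 d\right)}$)
$B{\left(132,-358 \right)} - v{\left(203 - -74 \right)} = 562 - \frac{2 \left(-387 + \left(203 - -74\right)\right)}{3 \left(1 + 2 \left(203 - -74\right)\right)} = 562 - \frac{2 \left(-387 + \left(203 + 74\right)\right)}{3 \left(1 + 2 \left(203 + 74\right)\right)} = 562 - \frac{2 \left(-387 + 277\right)}{3 \left(1 + 2 \cdot 277\right)} = 562 - \frac{2}{3} \frac{1}{1 + 554} \left(-110\right) = 562 - \frac{2}{3} \cdot \frac{1}{555} \left(-110\right) = 562 - - \frac{44}{333} = 562 + \frac{44}{333} = \frac{187190}{333}$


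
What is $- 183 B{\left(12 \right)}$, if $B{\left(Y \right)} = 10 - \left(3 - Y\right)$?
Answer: $-3477$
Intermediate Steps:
$B{\left(Y \right)} = 7 + Y$ ($B{\left(Y \right)} = 10 + \left(-3 + Y\right) = 7 + Y$)
$- 183 B{\left(12 \right)} = - 183 \left(7 + 12\right) = \left(-183\right) 19 = -3477$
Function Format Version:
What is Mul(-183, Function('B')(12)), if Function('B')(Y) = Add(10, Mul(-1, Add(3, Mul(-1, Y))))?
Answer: -3477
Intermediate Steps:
Function('B')(Y) = Add(7, Y) (Function('B')(Y) = Add(10, Add(-3, Y)) = Add(7, Y))
Mul(-183, Function('B')(12)) = Mul(-183, Add(7, 12)) = Mul(-183, 19) = -3477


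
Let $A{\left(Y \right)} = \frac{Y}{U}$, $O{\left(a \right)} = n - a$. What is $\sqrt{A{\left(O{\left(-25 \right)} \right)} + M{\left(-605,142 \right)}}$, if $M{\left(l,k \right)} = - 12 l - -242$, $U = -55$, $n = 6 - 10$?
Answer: $\frac{\sqrt{22692395}}{55} \approx 86.612$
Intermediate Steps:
$n = -4$
$O{\left(a \right)} = -4 - a$
$A{\left(Y \right)} = - \frac{Y}{55}$ ($A{\left(Y \right)} = \frac{Y}{-55} = Y \left(- \frac{1}{55}\right) = - \frac{Y}{55}$)
$M{\left(l,k \right)} = 242 - 12 l$ ($M{\left(l,k \right)} = - 12 l + 242 = 242 - 12 l$)
$\sqrt{A{\left(O{\left(-25 \right)} \right)} + M{\left(-605,142 \right)}} = \sqrt{- \frac{-4 - -25}{55} + \left(242 - -7260\right)} = \sqrt{- \frac{-4 + 25}{55} + \left(242 + 7260\right)} = \sqrt{\left(- \frac{1}{55}\right) 21 + 7502} = \sqrt{- \frac{21}{55} + 7502} = \sqrt{\frac{412589}{55}} = \frac{\sqrt{22692395}}{55}$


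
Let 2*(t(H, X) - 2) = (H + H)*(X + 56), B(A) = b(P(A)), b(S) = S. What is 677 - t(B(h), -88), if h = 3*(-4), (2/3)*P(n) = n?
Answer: 99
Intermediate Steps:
P(n) = 3*n/2
h = -12
B(A) = 3*A/2
t(H, X) = 2 + H*(56 + X) (t(H, X) = 2 + ((H + H)*(X + 56))/2 = 2 + ((2*H)*(56 + X))/2 = 2 + (2*H*(56 + X))/2 = 2 + H*(56 + X))
677 - t(B(h), -88) = 677 - (2 + 56*((3/2)*(-12)) + ((3/2)*(-12))*(-88)) = 677 - (2 + 56*(-18) - 18*(-88)) = 677 - (2 - 1008 + 1584) = 677 - 1*578 = 677 - 578 = 99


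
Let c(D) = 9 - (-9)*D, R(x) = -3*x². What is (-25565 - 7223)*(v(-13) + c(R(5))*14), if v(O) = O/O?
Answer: 305682524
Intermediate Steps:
v(O) = 1
c(D) = 9 + 9*D
(-25565 - 7223)*(v(-13) + c(R(5))*14) = (-25565 - 7223)*(1 + (9 + 9*(-3*5²))*14) = -32788*(1 + (9 + 9*(-3*25))*14) = -32788*(1 + (9 + 9*(-75))*14) = -32788*(1 + (9 - 675)*14) = -32788*(1 - 666*14) = -32788*(1 - 9324) = -32788*(-9323) = 305682524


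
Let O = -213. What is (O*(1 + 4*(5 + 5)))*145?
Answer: -1266285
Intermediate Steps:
(O*(1 + 4*(5 + 5)))*145 = -213*(1 + 4*(5 + 5))*145 = -213*(1 + 4*10)*145 = -213*(1 + 40)*145 = -213*41*145 = -8733*145 = -1266285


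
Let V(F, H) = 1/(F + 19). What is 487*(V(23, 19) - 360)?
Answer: -7362953/42 ≈ -1.7531e+5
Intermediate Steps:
V(F, H) = 1/(19 + F)
487*(V(23, 19) - 360) = 487*(1/(19 + 23) - 360) = 487*(1/42 - 360) = 487*(-15119/42) = -7362953/42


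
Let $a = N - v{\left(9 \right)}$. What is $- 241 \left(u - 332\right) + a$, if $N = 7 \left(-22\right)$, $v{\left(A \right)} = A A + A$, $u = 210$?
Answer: $29158$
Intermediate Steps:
$v{\left(A \right)} = A + A^{2}$ ($v{\left(A \right)} = A^{2} + A = A + A^{2}$)
$N = -154$
$a = -244$ ($a = -154 - 9 \left(1 + 9\right) = -154 - 9 \cdot 10 = -154 - 90 = -244$)
$- 241 \left(u - 332\right) + a = - 241 \left(210 - 332\right) - 244 = \left(-241\right) \left(-122\right) - 244 = 29402 - 244 = 29158$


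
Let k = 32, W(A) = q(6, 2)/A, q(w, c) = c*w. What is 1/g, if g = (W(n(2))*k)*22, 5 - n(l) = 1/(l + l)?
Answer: 19/33792 ≈ 0.00056226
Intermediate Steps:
n(l) = 5 - 1/(2*l) (n(l) = 5 - 1/(l + l) = 5 - 1/(2*l))
W(A) = 12/A (W(A) = (2*6)/A = 12/A)
g = 33792/19 (g = ((12/(5 - ½/2))*32)*22 = ((12/(5 - ½*½))*32)*22 = ((12/(5 - ¼))*32)*22 = ((12/(19/4))*32)*22 = ((12*(4/19))*32)*22 = ((48/19)*32)*22 = (1536/19)*22 = 33792/19 ≈ 1778.5)
1/g = 1/(33792/19) = 19/33792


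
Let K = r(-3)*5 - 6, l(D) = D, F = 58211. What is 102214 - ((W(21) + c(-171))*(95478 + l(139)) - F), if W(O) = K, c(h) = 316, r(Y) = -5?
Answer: -27090420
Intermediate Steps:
K = -31 (K = -5*5 - 6 = -25 - 6 = -31)
W(O) = -31
102214 - ((W(21) + c(-171))*(95478 + l(139)) - F) = 102214 - ((-31 + 316)*(95478 + 139) - 1*58211) = 102214 - (285*95617 - 58211) = 102214 - (27250845 - 58211) = 102214 - 1*27192634 = 102214 - 27192634 = -27090420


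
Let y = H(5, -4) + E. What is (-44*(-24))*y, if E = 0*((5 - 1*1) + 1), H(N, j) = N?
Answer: 5280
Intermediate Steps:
E = 0 (E = 0*((5 - 1) + 1) = 0*(4 + 1) = 0*5 = 0)
y = 5 (y = 5 + 0 = 5)
(-44*(-24))*y = -44*(-24)*5 = 1056*5 = 5280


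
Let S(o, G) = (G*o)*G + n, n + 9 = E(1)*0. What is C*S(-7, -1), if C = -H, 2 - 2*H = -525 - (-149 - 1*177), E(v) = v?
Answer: 1608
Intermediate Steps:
n = -9 (n = -9 + 1*0 = -9 + 0 = -9)
S(o, G) = -9 + o*G² (S(o, G) = (G*o)*G - 9 = o*G² - 9 = -9 + o*G²)
H = 201/2 (H = 1 - (-525 - (-149 - 1*177))/2 = 1 - (-525 - (-149 - 177))/2 = 1 - (-525 - 1*(-326))/2 = 1 - (-525 + 326)/2 = 1 - ½*(-199) = 1 + 199/2 = 201/2 ≈ 100.50)
C = -201/2 (C = -1*201/2 = -201/2 ≈ -100.50)
C*S(-7, -1) = -201*(-9 - 7*(-1)²)/2 = -201*(-9 - 7*1)/2 = -201*(-9 - 7)/2 = -201/2*(-16) = 1608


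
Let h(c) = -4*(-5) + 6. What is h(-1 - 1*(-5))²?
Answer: 676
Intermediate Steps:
h(c) = 26 (h(c) = 20 + 6 = 26)
h(-1 - 1*(-5))² = 26² = 676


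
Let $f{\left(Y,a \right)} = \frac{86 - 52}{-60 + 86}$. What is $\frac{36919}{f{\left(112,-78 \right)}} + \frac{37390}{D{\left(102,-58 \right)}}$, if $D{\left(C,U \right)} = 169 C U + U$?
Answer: $\frac{239940065842}{8498827} \approx 28232.0$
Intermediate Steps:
$f{\left(Y,a \right)} = \frac{17}{13}$ ($f{\left(Y,a \right)} = \frac{34}{26} = 34 \cdot \frac{1}{26} = \frac{17}{13}$)
$D{\left(C,U \right)} = U + 169 C U$ ($D{\left(C,U \right)} = 169 C U + U = U + 169 C U$)
$\frac{36919}{f{\left(112,-78 \right)}} + \frac{37390}{D{\left(102,-58 \right)}} = \frac{36919}{\frac{17}{13}} + \frac{37390}{\left(-58\right) \left(1 + 169 \cdot 102\right)} = 36919 \cdot \frac{13}{17} + \frac{37390}{\left(-58\right) \left(1 + 17238\right)} = \frac{479947}{17} + \frac{37390}{\left(-58\right) 17239} = \frac{479947}{17} + \frac{37390}{-999862} = \frac{479947}{17} + 37390 \left(- \frac{1}{999862}\right) = \frac{479947}{17} - \frac{18695}{499931} = \frac{239940065842}{8498827}$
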